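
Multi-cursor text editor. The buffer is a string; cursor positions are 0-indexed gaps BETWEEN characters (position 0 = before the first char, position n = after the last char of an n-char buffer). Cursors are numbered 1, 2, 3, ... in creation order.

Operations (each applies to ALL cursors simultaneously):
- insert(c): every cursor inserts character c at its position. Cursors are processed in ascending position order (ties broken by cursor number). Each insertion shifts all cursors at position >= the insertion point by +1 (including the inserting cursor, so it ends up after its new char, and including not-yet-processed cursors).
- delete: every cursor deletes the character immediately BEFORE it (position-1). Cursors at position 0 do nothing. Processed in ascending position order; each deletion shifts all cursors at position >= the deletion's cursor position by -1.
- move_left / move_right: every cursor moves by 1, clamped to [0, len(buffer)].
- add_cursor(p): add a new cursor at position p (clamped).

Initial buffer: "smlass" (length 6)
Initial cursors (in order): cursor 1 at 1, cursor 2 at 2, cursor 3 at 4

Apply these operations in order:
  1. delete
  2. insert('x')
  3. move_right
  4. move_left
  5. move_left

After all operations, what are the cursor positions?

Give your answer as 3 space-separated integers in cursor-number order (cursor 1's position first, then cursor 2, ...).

After op 1 (delete): buffer="lss" (len 3), cursors c1@0 c2@0 c3@1, authorship ...
After op 2 (insert('x')): buffer="xxlxss" (len 6), cursors c1@2 c2@2 c3@4, authorship 12.3..
After op 3 (move_right): buffer="xxlxss" (len 6), cursors c1@3 c2@3 c3@5, authorship 12.3..
After op 4 (move_left): buffer="xxlxss" (len 6), cursors c1@2 c2@2 c3@4, authorship 12.3..
After op 5 (move_left): buffer="xxlxss" (len 6), cursors c1@1 c2@1 c3@3, authorship 12.3..

Answer: 1 1 3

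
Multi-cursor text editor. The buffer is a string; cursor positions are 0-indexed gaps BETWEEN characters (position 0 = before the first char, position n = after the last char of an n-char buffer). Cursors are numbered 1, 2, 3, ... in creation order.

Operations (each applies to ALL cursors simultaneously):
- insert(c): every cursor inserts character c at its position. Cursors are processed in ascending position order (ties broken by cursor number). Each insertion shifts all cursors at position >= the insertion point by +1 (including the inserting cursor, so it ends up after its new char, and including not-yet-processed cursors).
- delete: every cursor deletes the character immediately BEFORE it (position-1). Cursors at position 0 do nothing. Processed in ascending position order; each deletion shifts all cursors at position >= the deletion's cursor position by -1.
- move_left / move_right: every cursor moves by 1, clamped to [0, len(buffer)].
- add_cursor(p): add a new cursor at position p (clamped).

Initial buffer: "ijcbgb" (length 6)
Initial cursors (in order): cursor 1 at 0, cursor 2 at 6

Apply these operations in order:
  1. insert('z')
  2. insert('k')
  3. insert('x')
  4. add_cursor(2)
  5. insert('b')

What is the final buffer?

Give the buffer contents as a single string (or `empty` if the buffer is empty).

Answer: zkbxbijcbgbzkxb

Derivation:
After op 1 (insert('z')): buffer="zijcbgbz" (len 8), cursors c1@1 c2@8, authorship 1......2
After op 2 (insert('k')): buffer="zkijcbgbzk" (len 10), cursors c1@2 c2@10, authorship 11......22
After op 3 (insert('x')): buffer="zkxijcbgbzkx" (len 12), cursors c1@3 c2@12, authorship 111......222
After op 4 (add_cursor(2)): buffer="zkxijcbgbzkx" (len 12), cursors c3@2 c1@3 c2@12, authorship 111......222
After op 5 (insert('b')): buffer="zkbxbijcbgbzkxb" (len 15), cursors c3@3 c1@5 c2@15, authorship 11311......2222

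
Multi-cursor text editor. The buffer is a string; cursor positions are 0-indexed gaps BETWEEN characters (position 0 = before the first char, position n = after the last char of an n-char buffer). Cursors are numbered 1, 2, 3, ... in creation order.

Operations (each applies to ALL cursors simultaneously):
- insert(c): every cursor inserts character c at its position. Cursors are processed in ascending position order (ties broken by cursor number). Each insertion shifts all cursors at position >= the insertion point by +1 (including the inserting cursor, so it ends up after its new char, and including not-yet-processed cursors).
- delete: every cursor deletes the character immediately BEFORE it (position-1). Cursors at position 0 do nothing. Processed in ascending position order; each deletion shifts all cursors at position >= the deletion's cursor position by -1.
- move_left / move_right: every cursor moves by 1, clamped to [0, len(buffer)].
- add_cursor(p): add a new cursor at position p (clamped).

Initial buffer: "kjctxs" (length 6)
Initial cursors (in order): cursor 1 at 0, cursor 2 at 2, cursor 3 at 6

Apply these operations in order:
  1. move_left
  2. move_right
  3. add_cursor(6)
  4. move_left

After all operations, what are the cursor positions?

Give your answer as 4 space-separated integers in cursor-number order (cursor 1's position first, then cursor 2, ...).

Answer: 0 1 5 5

Derivation:
After op 1 (move_left): buffer="kjctxs" (len 6), cursors c1@0 c2@1 c3@5, authorship ......
After op 2 (move_right): buffer="kjctxs" (len 6), cursors c1@1 c2@2 c3@6, authorship ......
After op 3 (add_cursor(6)): buffer="kjctxs" (len 6), cursors c1@1 c2@2 c3@6 c4@6, authorship ......
After op 4 (move_left): buffer="kjctxs" (len 6), cursors c1@0 c2@1 c3@5 c4@5, authorship ......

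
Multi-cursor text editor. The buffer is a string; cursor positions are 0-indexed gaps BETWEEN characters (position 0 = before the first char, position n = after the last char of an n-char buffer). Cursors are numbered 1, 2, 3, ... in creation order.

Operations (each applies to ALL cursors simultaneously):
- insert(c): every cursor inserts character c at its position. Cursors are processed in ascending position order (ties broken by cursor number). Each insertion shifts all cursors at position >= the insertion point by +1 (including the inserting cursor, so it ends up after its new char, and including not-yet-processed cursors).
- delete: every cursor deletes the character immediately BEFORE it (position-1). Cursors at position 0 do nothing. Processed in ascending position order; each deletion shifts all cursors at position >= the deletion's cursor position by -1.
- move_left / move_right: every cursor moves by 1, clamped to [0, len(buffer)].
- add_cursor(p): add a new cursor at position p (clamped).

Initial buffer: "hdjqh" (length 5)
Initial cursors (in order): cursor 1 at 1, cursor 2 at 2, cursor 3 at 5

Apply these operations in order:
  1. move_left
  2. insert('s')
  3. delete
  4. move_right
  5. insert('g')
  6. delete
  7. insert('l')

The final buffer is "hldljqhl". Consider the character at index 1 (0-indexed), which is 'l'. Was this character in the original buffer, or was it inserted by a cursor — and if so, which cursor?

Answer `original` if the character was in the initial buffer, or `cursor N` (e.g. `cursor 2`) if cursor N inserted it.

After op 1 (move_left): buffer="hdjqh" (len 5), cursors c1@0 c2@1 c3@4, authorship .....
After op 2 (insert('s')): buffer="shsdjqsh" (len 8), cursors c1@1 c2@3 c3@7, authorship 1.2...3.
After op 3 (delete): buffer="hdjqh" (len 5), cursors c1@0 c2@1 c3@4, authorship .....
After op 4 (move_right): buffer="hdjqh" (len 5), cursors c1@1 c2@2 c3@5, authorship .....
After op 5 (insert('g')): buffer="hgdgjqhg" (len 8), cursors c1@2 c2@4 c3@8, authorship .1.2...3
After op 6 (delete): buffer="hdjqh" (len 5), cursors c1@1 c2@2 c3@5, authorship .....
After op 7 (insert('l')): buffer="hldljqhl" (len 8), cursors c1@2 c2@4 c3@8, authorship .1.2...3
Authorship (.=original, N=cursor N): . 1 . 2 . . . 3
Index 1: author = 1

Answer: cursor 1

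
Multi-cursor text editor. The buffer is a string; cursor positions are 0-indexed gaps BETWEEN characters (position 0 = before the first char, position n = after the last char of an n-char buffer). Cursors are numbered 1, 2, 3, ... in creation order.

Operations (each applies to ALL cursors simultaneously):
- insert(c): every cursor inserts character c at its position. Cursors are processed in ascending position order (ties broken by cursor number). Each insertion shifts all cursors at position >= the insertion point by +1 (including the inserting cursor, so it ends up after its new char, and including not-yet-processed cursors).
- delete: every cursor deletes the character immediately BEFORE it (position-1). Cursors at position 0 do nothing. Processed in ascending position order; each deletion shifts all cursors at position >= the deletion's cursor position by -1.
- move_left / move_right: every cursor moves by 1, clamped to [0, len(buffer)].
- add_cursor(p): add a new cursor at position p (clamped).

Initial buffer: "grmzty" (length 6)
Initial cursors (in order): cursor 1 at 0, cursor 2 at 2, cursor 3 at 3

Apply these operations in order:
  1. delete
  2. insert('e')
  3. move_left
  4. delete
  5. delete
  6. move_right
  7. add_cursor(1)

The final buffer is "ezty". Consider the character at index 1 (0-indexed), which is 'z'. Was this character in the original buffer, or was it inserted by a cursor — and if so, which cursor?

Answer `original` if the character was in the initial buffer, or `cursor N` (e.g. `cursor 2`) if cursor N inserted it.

Answer: original

Derivation:
After op 1 (delete): buffer="gzty" (len 4), cursors c1@0 c2@1 c3@1, authorship ....
After op 2 (insert('e')): buffer="egeezty" (len 7), cursors c1@1 c2@4 c3@4, authorship 1.23...
After op 3 (move_left): buffer="egeezty" (len 7), cursors c1@0 c2@3 c3@3, authorship 1.23...
After op 4 (delete): buffer="eezty" (len 5), cursors c1@0 c2@1 c3@1, authorship 13...
After op 5 (delete): buffer="ezty" (len 4), cursors c1@0 c2@0 c3@0, authorship 3...
After op 6 (move_right): buffer="ezty" (len 4), cursors c1@1 c2@1 c3@1, authorship 3...
After op 7 (add_cursor(1)): buffer="ezty" (len 4), cursors c1@1 c2@1 c3@1 c4@1, authorship 3...
Authorship (.=original, N=cursor N): 3 . . .
Index 1: author = original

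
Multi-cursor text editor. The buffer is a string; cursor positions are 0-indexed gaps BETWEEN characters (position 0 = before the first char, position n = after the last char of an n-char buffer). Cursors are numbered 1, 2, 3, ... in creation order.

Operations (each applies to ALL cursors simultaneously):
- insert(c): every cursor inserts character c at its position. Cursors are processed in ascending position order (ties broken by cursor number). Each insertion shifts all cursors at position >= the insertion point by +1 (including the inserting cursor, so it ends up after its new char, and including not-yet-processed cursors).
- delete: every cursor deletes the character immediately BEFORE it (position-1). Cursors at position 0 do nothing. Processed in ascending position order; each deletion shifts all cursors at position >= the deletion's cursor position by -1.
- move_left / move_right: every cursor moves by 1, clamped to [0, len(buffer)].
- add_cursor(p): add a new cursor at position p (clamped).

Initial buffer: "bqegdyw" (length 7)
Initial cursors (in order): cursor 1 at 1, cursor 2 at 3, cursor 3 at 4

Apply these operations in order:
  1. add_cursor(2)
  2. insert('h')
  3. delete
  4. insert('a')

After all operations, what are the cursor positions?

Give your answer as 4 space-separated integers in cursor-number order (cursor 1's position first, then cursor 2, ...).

After op 1 (add_cursor(2)): buffer="bqegdyw" (len 7), cursors c1@1 c4@2 c2@3 c3@4, authorship .......
After op 2 (insert('h')): buffer="bhqhehghdyw" (len 11), cursors c1@2 c4@4 c2@6 c3@8, authorship .1.4.2.3...
After op 3 (delete): buffer="bqegdyw" (len 7), cursors c1@1 c4@2 c2@3 c3@4, authorship .......
After op 4 (insert('a')): buffer="baqaeagadyw" (len 11), cursors c1@2 c4@4 c2@6 c3@8, authorship .1.4.2.3...

Answer: 2 6 8 4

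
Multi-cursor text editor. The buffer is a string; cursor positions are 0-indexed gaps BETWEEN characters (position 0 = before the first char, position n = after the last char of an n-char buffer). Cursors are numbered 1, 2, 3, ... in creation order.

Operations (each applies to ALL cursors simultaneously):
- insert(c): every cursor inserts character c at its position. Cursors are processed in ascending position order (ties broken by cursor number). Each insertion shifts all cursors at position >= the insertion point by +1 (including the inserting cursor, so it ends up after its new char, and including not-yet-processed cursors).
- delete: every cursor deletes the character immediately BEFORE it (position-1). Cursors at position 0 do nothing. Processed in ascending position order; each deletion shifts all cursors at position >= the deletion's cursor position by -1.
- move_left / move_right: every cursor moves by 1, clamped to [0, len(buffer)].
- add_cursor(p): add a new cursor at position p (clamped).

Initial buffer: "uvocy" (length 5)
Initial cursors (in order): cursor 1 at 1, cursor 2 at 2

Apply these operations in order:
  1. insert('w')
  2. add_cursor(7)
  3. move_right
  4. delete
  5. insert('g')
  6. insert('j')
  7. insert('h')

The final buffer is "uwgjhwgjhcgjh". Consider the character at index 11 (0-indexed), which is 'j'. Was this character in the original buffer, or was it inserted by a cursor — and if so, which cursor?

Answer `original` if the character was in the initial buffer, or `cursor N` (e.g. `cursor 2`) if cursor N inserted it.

After op 1 (insert('w')): buffer="uwvwocy" (len 7), cursors c1@2 c2@4, authorship .1.2...
After op 2 (add_cursor(7)): buffer="uwvwocy" (len 7), cursors c1@2 c2@4 c3@7, authorship .1.2...
After op 3 (move_right): buffer="uwvwocy" (len 7), cursors c1@3 c2@5 c3@7, authorship .1.2...
After op 4 (delete): buffer="uwwc" (len 4), cursors c1@2 c2@3 c3@4, authorship .12.
After op 5 (insert('g')): buffer="uwgwgcg" (len 7), cursors c1@3 c2@5 c3@7, authorship .1122.3
After op 6 (insert('j')): buffer="uwgjwgjcgj" (len 10), cursors c1@4 c2@7 c3@10, authorship .111222.33
After op 7 (insert('h')): buffer="uwgjhwgjhcgjh" (len 13), cursors c1@5 c2@9 c3@13, authorship .11112222.333
Authorship (.=original, N=cursor N): . 1 1 1 1 2 2 2 2 . 3 3 3
Index 11: author = 3

Answer: cursor 3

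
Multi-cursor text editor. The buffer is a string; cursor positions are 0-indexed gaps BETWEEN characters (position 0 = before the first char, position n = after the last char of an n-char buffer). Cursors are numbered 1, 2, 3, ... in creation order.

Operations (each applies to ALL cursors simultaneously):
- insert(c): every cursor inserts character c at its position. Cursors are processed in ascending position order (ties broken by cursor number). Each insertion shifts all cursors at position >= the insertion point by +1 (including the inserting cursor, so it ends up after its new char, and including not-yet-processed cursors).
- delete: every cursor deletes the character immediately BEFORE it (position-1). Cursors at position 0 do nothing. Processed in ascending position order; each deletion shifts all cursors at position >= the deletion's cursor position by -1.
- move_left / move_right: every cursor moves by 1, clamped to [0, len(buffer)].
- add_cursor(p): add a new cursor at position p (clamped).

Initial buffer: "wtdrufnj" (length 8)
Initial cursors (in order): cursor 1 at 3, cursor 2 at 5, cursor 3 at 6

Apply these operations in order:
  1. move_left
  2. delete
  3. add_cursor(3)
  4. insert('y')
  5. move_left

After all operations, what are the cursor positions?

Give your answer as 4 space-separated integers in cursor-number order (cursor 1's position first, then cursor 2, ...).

After op 1 (move_left): buffer="wtdrufnj" (len 8), cursors c1@2 c2@4 c3@5, authorship ........
After op 2 (delete): buffer="wdfnj" (len 5), cursors c1@1 c2@2 c3@2, authorship .....
After op 3 (add_cursor(3)): buffer="wdfnj" (len 5), cursors c1@1 c2@2 c3@2 c4@3, authorship .....
After op 4 (insert('y')): buffer="wydyyfynj" (len 9), cursors c1@2 c2@5 c3@5 c4@7, authorship .1.23.4..
After op 5 (move_left): buffer="wydyyfynj" (len 9), cursors c1@1 c2@4 c3@4 c4@6, authorship .1.23.4..

Answer: 1 4 4 6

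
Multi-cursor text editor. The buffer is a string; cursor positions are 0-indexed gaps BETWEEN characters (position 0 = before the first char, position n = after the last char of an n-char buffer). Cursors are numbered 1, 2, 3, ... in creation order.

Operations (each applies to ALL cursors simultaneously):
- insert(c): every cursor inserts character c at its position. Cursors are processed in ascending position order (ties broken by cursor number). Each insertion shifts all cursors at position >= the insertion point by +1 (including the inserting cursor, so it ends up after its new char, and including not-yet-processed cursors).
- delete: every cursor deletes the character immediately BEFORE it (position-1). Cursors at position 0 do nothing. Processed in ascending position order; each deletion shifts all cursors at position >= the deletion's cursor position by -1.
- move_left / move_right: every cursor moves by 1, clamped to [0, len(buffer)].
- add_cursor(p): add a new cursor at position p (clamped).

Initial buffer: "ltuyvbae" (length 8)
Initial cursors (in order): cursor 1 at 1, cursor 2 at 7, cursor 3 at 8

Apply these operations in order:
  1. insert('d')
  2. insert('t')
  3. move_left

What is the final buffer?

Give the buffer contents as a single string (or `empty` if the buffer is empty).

Answer: ldttuyvbadtedt

Derivation:
After op 1 (insert('d')): buffer="ldtuyvbaded" (len 11), cursors c1@2 c2@9 c3@11, authorship .1......2.3
After op 2 (insert('t')): buffer="ldttuyvbadtedt" (len 14), cursors c1@3 c2@11 c3@14, authorship .11......22.33
After op 3 (move_left): buffer="ldttuyvbadtedt" (len 14), cursors c1@2 c2@10 c3@13, authorship .11......22.33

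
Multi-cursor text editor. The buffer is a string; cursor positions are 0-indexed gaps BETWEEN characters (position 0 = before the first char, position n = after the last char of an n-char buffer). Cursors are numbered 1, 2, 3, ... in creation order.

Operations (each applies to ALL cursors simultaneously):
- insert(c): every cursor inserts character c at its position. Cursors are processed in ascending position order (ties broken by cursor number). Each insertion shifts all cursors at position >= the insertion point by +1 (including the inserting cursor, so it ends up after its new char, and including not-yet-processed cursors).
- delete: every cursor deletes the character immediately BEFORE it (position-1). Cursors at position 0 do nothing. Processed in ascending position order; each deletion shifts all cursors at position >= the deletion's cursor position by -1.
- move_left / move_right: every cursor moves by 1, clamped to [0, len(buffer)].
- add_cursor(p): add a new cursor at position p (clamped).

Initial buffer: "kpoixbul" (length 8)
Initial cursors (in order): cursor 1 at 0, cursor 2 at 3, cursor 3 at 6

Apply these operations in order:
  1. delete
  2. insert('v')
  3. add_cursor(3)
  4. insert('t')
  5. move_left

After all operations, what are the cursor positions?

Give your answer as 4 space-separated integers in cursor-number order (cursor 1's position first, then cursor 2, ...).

Answer: 1 6 10 4

Derivation:
After op 1 (delete): buffer="kpixul" (len 6), cursors c1@0 c2@2 c3@4, authorship ......
After op 2 (insert('v')): buffer="vkpvixvul" (len 9), cursors c1@1 c2@4 c3@7, authorship 1..2..3..
After op 3 (add_cursor(3)): buffer="vkpvixvul" (len 9), cursors c1@1 c4@3 c2@4 c3@7, authorship 1..2..3..
After op 4 (insert('t')): buffer="vtkptvtixvtul" (len 13), cursors c1@2 c4@5 c2@7 c3@11, authorship 11..422..33..
After op 5 (move_left): buffer="vtkptvtixvtul" (len 13), cursors c1@1 c4@4 c2@6 c3@10, authorship 11..422..33..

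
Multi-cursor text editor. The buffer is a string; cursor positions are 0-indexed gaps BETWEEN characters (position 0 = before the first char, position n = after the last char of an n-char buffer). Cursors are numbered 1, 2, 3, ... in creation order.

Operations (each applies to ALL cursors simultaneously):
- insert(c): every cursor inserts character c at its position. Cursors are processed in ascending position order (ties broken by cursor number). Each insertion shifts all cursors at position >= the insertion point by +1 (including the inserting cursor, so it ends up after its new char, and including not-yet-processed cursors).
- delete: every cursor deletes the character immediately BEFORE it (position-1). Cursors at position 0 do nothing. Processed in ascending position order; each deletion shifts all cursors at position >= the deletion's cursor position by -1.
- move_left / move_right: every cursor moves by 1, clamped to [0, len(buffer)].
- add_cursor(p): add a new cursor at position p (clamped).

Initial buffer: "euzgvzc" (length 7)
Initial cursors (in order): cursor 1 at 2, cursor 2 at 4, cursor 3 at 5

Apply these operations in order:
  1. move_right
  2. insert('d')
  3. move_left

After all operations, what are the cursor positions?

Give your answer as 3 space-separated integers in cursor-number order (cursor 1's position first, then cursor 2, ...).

After op 1 (move_right): buffer="euzgvzc" (len 7), cursors c1@3 c2@5 c3@6, authorship .......
After op 2 (insert('d')): buffer="euzdgvdzdc" (len 10), cursors c1@4 c2@7 c3@9, authorship ...1..2.3.
After op 3 (move_left): buffer="euzdgvdzdc" (len 10), cursors c1@3 c2@6 c3@8, authorship ...1..2.3.

Answer: 3 6 8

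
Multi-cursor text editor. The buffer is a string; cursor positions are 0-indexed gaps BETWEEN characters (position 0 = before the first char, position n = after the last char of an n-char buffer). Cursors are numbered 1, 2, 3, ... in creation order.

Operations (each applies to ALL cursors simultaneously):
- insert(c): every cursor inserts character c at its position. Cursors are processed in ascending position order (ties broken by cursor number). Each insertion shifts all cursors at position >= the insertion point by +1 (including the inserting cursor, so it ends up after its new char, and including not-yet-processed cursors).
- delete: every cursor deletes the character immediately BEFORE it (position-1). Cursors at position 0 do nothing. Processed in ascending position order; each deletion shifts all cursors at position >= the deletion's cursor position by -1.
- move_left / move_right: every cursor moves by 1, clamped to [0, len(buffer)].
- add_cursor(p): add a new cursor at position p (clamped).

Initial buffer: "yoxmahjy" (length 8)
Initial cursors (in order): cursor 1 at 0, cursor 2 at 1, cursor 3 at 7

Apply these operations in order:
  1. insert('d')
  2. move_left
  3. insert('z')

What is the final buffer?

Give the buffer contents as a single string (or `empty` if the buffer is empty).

After op 1 (insert('d')): buffer="dydoxmahjdy" (len 11), cursors c1@1 c2@3 c3@10, authorship 1.2......3.
After op 2 (move_left): buffer="dydoxmahjdy" (len 11), cursors c1@0 c2@2 c3@9, authorship 1.2......3.
After op 3 (insert('z')): buffer="zdyzdoxmahjzdy" (len 14), cursors c1@1 c2@4 c3@12, authorship 11.22......33.

Answer: zdyzdoxmahjzdy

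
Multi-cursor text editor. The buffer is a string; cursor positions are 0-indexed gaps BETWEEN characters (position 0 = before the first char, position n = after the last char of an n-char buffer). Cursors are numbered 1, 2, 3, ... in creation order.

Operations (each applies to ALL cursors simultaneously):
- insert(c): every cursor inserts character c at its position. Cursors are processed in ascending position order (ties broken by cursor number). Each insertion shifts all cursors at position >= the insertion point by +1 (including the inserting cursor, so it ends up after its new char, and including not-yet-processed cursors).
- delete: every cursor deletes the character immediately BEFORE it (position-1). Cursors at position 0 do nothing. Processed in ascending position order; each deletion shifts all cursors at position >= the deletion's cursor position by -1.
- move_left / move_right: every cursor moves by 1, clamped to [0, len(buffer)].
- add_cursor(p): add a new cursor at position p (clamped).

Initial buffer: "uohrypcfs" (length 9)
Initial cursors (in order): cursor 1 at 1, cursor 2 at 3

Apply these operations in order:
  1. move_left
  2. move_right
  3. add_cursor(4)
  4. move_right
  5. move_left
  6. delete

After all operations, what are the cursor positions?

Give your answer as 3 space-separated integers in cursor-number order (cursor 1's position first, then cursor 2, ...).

Answer: 0 1 1

Derivation:
After op 1 (move_left): buffer="uohrypcfs" (len 9), cursors c1@0 c2@2, authorship .........
After op 2 (move_right): buffer="uohrypcfs" (len 9), cursors c1@1 c2@3, authorship .........
After op 3 (add_cursor(4)): buffer="uohrypcfs" (len 9), cursors c1@1 c2@3 c3@4, authorship .........
After op 4 (move_right): buffer="uohrypcfs" (len 9), cursors c1@2 c2@4 c3@5, authorship .........
After op 5 (move_left): buffer="uohrypcfs" (len 9), cursors c1@1 c2@3 c3@4, authorship .........
After op 6 (delete): buffer="oypcfs" (len 6), cursors c1@0 c2@1 c3@1, authorship ......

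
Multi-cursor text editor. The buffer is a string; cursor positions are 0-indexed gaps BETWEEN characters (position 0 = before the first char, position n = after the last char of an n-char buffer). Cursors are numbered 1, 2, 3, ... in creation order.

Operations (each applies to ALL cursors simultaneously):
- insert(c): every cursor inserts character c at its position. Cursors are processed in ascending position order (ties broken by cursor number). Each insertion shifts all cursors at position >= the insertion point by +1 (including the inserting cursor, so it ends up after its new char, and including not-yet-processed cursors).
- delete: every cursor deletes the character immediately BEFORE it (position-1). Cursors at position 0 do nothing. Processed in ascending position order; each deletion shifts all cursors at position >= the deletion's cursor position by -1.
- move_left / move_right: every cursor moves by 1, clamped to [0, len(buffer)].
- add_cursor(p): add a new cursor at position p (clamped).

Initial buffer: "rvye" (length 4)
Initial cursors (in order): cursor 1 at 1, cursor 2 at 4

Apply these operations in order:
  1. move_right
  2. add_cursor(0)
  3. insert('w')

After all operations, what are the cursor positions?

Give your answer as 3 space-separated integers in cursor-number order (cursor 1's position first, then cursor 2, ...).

Answer: 4 7 1

Derivation:
After op 1 (move_right): buffer="rvye" (len 4), cursors c1@2 c2@4, authorship ....
After op 2 (add_cursor(0)): buffer="rvye" (len 4), cursors c3@0 c1@2 c2@4, authorship ....
After op 3 (insert('w')): buffer="wrvwyew" (len 7), cursors c3@1 c1@4 c2@7, authorship 3..1..2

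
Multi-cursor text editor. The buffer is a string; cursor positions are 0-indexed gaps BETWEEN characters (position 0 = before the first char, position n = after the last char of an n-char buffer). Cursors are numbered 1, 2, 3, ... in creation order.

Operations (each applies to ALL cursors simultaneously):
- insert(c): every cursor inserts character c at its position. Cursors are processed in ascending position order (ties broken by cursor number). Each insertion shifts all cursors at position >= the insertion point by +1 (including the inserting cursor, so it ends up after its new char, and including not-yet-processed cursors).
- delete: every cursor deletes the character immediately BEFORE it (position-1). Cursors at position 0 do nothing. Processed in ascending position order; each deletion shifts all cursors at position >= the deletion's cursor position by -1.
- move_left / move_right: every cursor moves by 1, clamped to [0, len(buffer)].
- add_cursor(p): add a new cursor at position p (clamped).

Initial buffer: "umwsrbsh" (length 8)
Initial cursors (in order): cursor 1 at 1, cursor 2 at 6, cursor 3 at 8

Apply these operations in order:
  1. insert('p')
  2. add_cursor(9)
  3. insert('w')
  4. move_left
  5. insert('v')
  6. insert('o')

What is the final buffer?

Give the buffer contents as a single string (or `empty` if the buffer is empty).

After op 1 (insert('p')): buffer="upmwsrbpshp" (len 11), cursors c1@2 c2@8 c3@11, authorship .1.....2..3
After op 2 (add_cursor(9)): buffer="upmwsrbpshp" (len 11), cursors c1@2 c2@8 c4@9 c3@11, authorship .1.....2..3
After op 3 (insert('w')): buffer="upwmwsrbpwswhpw" (len 15), cursors c1@3 c2@10 c4@12 c3@15, authorship .11.....22.4.33
After op 4 (move_left): buffer="upwmwsrbpwswhpw" (len 15), cursors c1@2 c2@9 c4@11 c3@14, authorship .11.....22.4.33
After op 5 (insert('v')): buffer="upvwmwsrbpvwsvwhpvw" (len 19), cursors c1@3 c2@11 c4@14 c3@18, authorship .111.....222.44.333
After op 6 (insert('o')): buffer="upvowmwsrbpvowsvowhpvow" (len 23), cursors c1@4 c2@13 c4@17 c3@22, authorship .1111.....2222.444.3333

Answer: upvowmwsrbpvowsvowhpvow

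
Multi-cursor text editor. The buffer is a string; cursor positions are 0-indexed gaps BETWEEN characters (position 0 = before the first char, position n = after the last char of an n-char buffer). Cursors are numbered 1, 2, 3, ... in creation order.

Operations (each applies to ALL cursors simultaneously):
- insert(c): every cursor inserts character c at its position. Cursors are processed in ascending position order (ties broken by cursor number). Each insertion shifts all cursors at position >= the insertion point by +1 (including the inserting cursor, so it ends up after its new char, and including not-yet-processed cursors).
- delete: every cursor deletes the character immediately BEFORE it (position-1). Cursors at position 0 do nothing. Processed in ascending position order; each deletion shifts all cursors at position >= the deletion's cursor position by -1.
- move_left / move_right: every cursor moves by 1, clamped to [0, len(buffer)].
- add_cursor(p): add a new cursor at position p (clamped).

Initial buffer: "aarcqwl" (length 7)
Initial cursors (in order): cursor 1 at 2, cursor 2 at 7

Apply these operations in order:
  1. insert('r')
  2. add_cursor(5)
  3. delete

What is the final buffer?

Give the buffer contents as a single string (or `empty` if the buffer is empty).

Answer: aarqwl

Derivation:
After op 1 (insert('r')): buffer="aarrcqwlr" (len 9), cursors c1@3 c2@9, authorship ..1.....2
After op 2 (add_cursor(5)): buffer="aarrcqwlr" (len 9), cursors c1@3 c3@5 c2@9, authorship ..1.....2
After op 3 (delete): buffer="aarqwl" (len 6), cursors c1@2 c3@3 c2@6, authorship ......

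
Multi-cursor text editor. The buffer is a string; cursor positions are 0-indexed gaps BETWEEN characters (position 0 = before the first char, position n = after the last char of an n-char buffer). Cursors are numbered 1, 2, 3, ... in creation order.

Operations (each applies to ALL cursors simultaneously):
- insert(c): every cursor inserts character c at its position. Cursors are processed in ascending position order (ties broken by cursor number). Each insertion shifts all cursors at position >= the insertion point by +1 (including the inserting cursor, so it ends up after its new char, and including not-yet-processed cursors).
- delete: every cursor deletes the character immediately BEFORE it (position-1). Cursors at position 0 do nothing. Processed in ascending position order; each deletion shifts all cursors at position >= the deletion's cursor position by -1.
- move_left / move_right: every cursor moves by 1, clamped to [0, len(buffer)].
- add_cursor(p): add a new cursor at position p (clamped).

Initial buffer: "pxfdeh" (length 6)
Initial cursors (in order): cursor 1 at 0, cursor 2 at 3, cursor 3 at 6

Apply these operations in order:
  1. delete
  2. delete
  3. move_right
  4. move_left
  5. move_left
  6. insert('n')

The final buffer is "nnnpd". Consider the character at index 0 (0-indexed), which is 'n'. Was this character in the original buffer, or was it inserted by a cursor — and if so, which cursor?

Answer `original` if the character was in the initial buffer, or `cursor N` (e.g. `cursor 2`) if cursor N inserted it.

After op 1 (delete): buffer="pxde" (len 4), cursors c1@0 c2@2 c3@4, authorship ....
After op 2 (delete): buffer="pd" (len 2), cursors c1@0 c2@1 c3@2, authorship ..
After op 3 (move_right): buffer="pd" (len 2), cursors c1@1 c2@2 c3@2, authorship ..
After op 4 (move_left): buffer="pd" (len 2), cursors c1@0 c2@1 c3@1, authorship ..
After op 5 (move_left): buffer="pd" (len 2), cursors c1@0 c2@0 c3@0, authorship ..
After op 6 (insert('n')): buffer="nnnpd" (len 5), cursors c1@3 c2@3 c3@3, authorship 123..
Authorship (.=original, N=cursor N): 1 2 3 . .
Index 0: author = 1

Answer: cursor 1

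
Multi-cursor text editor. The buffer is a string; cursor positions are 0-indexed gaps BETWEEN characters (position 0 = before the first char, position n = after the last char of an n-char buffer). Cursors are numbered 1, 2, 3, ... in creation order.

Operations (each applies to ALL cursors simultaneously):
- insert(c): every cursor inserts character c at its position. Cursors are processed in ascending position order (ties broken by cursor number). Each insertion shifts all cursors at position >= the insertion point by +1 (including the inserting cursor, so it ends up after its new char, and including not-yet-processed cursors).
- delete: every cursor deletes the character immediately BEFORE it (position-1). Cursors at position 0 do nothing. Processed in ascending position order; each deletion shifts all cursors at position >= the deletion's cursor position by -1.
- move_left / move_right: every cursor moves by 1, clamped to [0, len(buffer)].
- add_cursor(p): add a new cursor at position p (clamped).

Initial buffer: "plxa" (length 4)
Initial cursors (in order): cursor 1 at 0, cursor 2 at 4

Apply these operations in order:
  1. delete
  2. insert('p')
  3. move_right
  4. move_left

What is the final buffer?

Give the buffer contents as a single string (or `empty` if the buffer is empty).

After op 1 (delete): buffer="plx" (len 3), cursors c1@0 c2@3, authorship ...
After op 2 (insert('p')): buffer="pplxp" (len 5), cursors c1@1 c2@5, authorship 1...2
After op 3 (move_right): buffer="pplxp" (len 5), cursors c1@2 c2@5, authorship 1...2
After op 4 (move_left): buffer="pplxp" (len 5), cursors c1@1 c2@4, authorship 1...2

Answer: pplxp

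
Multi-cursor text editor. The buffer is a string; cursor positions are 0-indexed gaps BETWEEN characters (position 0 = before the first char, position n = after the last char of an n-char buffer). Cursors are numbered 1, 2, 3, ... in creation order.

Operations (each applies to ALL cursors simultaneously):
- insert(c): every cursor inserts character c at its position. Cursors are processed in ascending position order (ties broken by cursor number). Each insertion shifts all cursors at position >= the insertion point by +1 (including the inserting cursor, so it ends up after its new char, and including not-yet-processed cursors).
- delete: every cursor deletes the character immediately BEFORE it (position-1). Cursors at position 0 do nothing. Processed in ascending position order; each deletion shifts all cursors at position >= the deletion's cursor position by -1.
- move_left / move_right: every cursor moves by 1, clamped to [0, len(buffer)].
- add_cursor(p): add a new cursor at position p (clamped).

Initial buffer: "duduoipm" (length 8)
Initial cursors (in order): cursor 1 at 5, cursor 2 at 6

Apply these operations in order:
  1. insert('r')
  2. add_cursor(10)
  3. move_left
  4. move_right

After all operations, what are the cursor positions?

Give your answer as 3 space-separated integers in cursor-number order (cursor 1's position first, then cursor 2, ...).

Answer: 6 8 10

Derivation:
After op 1 (insert('r')): buffer="duduorirpm" (len 10), cursors c1@6 c2@8, authorship .....1.2..
After op 2 (add_cursor(10)): buffer="duduorirpm" (len 10), cursors c1@6 c2@8 c3@10, authorship .....1.2..
After op 3 (move_left): buffer="duduorirpm" (len 10), cursors c1@5 c2@7 c3@9, authorship .....1.2..
After op 4 (move_right): buffer="duduorirpm" (len 10), cursors c1@6 c2@8 c3@10, authorship .....1.2..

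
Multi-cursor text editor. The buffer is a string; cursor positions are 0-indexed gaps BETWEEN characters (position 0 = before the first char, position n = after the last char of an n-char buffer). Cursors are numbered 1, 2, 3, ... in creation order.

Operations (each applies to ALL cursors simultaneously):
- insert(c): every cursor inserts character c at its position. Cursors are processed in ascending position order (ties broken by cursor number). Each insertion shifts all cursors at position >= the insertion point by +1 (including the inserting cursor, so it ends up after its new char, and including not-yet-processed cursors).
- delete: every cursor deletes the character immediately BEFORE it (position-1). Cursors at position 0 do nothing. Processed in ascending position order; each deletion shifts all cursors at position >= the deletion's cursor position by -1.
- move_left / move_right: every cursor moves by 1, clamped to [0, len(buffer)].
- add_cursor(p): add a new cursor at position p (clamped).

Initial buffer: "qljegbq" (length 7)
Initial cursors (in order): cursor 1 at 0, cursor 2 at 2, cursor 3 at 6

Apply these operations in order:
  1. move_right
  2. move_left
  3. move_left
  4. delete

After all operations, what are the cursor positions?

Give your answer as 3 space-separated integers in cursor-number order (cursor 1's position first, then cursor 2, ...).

Answer: 0 0 3

Derivation:
After op 1 (move_right): buffer="qljegbq" (len 7), cursors c1@1 c2@3 c3@7, authorship .......
After op 2 (move_left): buffer="qljegbq" (len 7), cursors c1@0 c2@2 c3@6, authorship .......
After op 3 (move_left): buffer="qljegbq" (len 7), cursors c1@0 c2@1 c3@5, authorship .......
After op 4 (delete): buffer="ljebq" (len 5), cursors c1@0 c2@0 c3@3, authorship .....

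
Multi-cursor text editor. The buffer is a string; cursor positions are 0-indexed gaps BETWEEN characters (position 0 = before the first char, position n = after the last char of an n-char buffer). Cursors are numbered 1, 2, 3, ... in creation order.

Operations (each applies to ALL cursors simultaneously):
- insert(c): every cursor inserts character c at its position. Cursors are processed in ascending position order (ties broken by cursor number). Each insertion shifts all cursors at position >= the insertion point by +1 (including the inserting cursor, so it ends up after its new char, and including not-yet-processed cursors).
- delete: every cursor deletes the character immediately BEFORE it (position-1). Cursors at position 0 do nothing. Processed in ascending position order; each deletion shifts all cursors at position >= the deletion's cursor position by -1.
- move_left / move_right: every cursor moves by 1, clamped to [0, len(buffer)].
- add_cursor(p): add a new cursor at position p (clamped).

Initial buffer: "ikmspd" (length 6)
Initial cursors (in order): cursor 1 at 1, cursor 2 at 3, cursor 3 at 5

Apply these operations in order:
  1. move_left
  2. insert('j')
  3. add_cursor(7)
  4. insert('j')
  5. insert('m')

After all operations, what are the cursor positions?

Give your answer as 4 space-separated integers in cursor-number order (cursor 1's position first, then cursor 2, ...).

After op 1 (move_left): buffer="ikmspd" (len 6), cursors c1@0 c2@2 c3@4, authorship ......
After op 2 (insert('j')): buffer="jikjmsjpd" (len 9), cursors c1@1 c2@4 c3@7, authorship 1..2..3..
After op 3 (add_cursor(7)): buffer="jikjmsjpd" (len 9), cursors c1@1 c2@4 c3@7 c4@7, authorship 1..2..3..
After op 4 (insert('j')): buffer="jjikjjmsjjjpd" (len 13), cursors c1@2 c2@6 c3@11 c4@11, authorship 11..22..334..
After op 5 (insert('m')): buffer="jjmikjjmmsjjjmmpd" (len 17), cursors c1@3 c2@8 c3@15 c4@15, authorship 111..222..33434..

Answer: 3 8 15 15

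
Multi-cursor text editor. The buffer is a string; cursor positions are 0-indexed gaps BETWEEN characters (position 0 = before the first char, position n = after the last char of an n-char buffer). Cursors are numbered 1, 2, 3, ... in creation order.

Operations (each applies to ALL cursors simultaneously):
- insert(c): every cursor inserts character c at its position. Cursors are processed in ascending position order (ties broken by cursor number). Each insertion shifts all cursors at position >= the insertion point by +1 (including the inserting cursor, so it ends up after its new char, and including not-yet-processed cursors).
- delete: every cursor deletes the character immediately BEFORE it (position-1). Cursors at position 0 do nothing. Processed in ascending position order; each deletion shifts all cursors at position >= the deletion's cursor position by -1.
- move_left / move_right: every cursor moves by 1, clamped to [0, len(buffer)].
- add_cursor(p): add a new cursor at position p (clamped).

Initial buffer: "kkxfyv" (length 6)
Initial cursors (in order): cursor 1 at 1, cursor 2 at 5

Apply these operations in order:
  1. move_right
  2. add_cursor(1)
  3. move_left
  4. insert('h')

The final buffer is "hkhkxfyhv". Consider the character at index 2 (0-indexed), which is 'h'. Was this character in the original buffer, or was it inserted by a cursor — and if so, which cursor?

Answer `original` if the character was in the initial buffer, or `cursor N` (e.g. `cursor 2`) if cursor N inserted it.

Answer: cursor 1

Derivation:
After op 1 (move_right): buffer="kkxfyv" (len 6), cursors c1@2 c2@6, authorship ......
After op 2 (add_cursor(1)): buffer="kkxfyv" (len 6), cursors c3@1 c1@2 c2@6, authorship ......
After op 3 (move_left): buffer="kkxfyv" (len 6), cursors c3@0 c1@1 c2@5, authorship ......
After op 4 (insert('h')): buffer="hkhkxfyhv" (len 9), cursors c3@1 c1@3 c2@8, authorship 3.1....2.
Authorship (.=original, N=cursor N): 3 . 1 . . . . 2 .
Index 2: author = 1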